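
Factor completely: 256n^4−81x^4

(4n+3x)(4n−3x)(16n^2+9x^2)

Difference of squares twice: with A = 4n and B = 3x, A⁴ − B⁴ = (A² − B²)(A² + B²), and A² − B² factors again.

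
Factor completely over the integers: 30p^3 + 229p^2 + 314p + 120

(5p + 4)(6p + 5)(p + 6)

Among the possible rational roots, p = -6 is a root, giving the factor (p + 6) and quotient 30p^2 + 49p + 20.
The remaining quadratic factors as (5p + 4)(6p + 5).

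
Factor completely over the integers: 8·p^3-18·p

2·p·(2·p+3)·(2·p-3)

Every term has a factor of 2·p. Then 4·p^2-9 = (2·p)² − (3)².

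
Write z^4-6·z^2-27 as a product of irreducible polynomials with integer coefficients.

(z+3)·(z-3)·(z^2+3)

Substitute u = z^2 to get a quadratic in u, then factor.
z^2+3 is irreducible over ℤ (always positive, so no real roots).
z^2-9 is a difference of squares.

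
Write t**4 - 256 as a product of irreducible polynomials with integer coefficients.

(t + 4)·(t - 4)·(t**2 + 16)

Write as (t**2)² − (16)², then factor t**2 - 16 once more.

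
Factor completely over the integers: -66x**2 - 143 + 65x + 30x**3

Group as (30x**3 + 65x) + (-66x**2 - 143) = 5x(6x**2 + 13) - 11(6x**2 + 13).
Both groups share the factor (6x**2 + 13).

(5x - 11)(6x**2 + 13)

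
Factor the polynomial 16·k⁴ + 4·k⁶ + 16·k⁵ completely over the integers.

4·k⁴·(k + 2)²

Factor out 4·k⁴ first: what remains is k² + 4·k + 4.
Recognize a perfect-square trinomial with the parts 2 and k.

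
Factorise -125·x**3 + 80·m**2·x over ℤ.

Pull out the common factor 5·x; 16·m**2 - 25·x**2 is a difference of squares.

5·x·(4·m + 5·x)·(4·m - 5·x)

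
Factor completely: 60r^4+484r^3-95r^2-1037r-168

(2r-3)(5r+7)(6r+1)(r+8)

By the rational root theorem, r = -1/6 is a root, so (6r+1) is a factor; dividing leaves 10r^3+79r^2-29r-168.
Next, r = 3/2 is a root, so (2r-3) is a factor; dividing leaves 5r^2+47r+56.
The remaining quadratic factors as (r+8)(5r+7).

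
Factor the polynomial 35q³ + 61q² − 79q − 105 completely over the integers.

(5q − 7)(7q + 15)(q + 1)

Testing divisors of the constant over divisors of the leading coefficient, q = −1 is a root, so (q + 1) divides it; the quotient is 35q² + 26q − 105.
The remaining quadratic factors as (7q + 15)(5q − 7).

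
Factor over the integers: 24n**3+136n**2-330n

2n(2n+15)(6n-11)

Pull out the common factor 2n, then factor the remaining trinomial.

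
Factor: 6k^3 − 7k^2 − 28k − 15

(6k + 5)(k + 1)(k − 3)

Among the possible rational roots, k = −1 is a root, so (k + 1) divides it; the quotient is 6k^2 − 13k − 15.
The remaining quadratic factors as (k − 3)(6k + 5).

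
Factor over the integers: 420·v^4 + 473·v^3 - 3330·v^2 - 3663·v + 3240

(3·v - 8)·(4·v + 9)·(5·v - 3)·(7·v + 15)

Trying the rational-root candidates, v = 8/3 is a root, so (3·v - 8) is a factor; dividing leaves 140·v^3 + 531·v^2 + 306·v - 405.
Continuing, v = -15/7 is a root, so (7·v + 15) divides it; the quotient is 20·v^2 + 33·v - 27.
The remaining quadratic factors as (4·v + 9)(5·v - 3).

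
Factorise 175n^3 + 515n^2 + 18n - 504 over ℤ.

Trying the rational-root candidates, n = -7/5 is a root, so (5n + 7) is a factor; dividing leaves 35n^2 + 54n - 72.
The remaining quadratic factors as (7n - 6)(5n + 12).

(5n + 12)(5n + 7)(7n - 6)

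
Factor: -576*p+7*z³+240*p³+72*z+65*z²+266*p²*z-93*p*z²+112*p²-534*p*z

(5*p+7*z+9)*(6*p-z-8)*(8*p-z)

Group: 8*p*(30*p²+37*p*z+14*p-7*z²-65*z-72) - z*(30*p²+37*p*z+14*p-7*z²-65*z-72); both groups contain (30*p²+37*p*z+14*p-7*z²-65*z-72), so (8*p-z) is a factor with cofactor 30*p²+37*p*z+14*p-7*z²-65*z-72.
The cofactor groups again: 30*p²+37*p*z+14*p-7*z²-65*z-72 = 6*p*(5*p+7*z+9) + (-z-8)*(5*p+7*z+9); both groups contain (5*p+7*z+9), giving (6*p-z-8)*(5*p+7*z+9).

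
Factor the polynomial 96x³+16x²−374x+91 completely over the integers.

(4x−1)(4x−7)(6x+13)

Testing divisors of the constant over divisors of the leading coefficient, x = −13/6 is a root, giving the factor (6x+13) and quotient 16x²−32x+7.
The remaining quadratic factors as (4x−7)(4x−1).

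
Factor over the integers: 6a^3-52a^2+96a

2a(3a-8)(a-6)

Pull out the common factor 2a, then factor the remaining trinomial.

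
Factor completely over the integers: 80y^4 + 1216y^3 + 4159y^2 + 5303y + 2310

By the rational root theorem, y = -6/5 is a root, so (5y + 6) is a factor; dividing leaves 16y^3 + 224y^2 + 563y + 385.
Next, y = -11 is a root, giving the factor (y + 11) and quotient 16y^2 + 48y + 35.
The remaining quadratic factors as (4y + 7)(4y + 5).

(4y + 5)(4y + 7)(5y + 6)(y + 11)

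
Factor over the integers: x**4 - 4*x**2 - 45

Substitute u = x**2 to get a quadratic in u, then factor.
x**2 - 9 is a difference of squares.
x**2 + 5 is irreducible over ℤ (always positive, so no real roots).

(x + 3)*(x - 3)*(x**2 + 5)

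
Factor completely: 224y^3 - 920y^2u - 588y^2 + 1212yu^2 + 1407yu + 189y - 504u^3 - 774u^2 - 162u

Group: 4y(56y^2 - 132yu - 21y + 72u^2 + 18u) + (-7u - 9)(56y^2 - 132yu - 21y + 72u^2 + 18u); both groups contain (56y^2 - 132yu - 21y + 72u^2 + 18u), so (4y - 7u - 9) is a factor with cofactor 56y^2 - 132yu - 21y + 72u^2 + 18u.
The cofactor groups again: 56y^2 - 132yu - 21y + 72u^2 + 18u = 8y(7y - 6u) + (-12u - 3)(7y - 6u); both groups contain (7y - 6u), giving (8y - 12u - 3)(7y - 6u).

(8y - 12u - 3)(7y - 6u)(4y - 7u - 9)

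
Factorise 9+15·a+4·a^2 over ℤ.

(4·a+3)·(a+3)

Need a pair with product 4·9 = 36 and sum 15: that's 3 and 12.
Split the middle term: 4·a^2+3·a + 12·a+9 = a·(4·a+3) + 3·(4·a+3).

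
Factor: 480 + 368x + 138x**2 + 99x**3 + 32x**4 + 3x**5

(3x + 5)(x + 4)(x + 6)(x**2 - x + 4)

Among the possible rational roots, x = -4 is a root, giving the factor (x + 4) and quotient 3x**4 + 20x**3 + 19x**2 + 62x + 120.
Next, x = -5/3 is a root, so (3x + 5) is a factor; dividing leaves x**3 + 5x**2 - 2x + 24.
Then x = -6 is a root, giving the factor (x + 6) and quotient x**2 - x + 4.
The quadratic x**2 - x + 4 has discriminant -15 < 0 and is irreducible over ℤ.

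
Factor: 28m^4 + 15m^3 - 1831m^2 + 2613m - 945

By the rational root theorem, m = 7 is a root, so (m - 7) divides it; the quotient is 28m^3 + 211m^2 - 354m + 135.
Then m = 5/7 is a root, so (7m - 5) divides it; the quotient is 4m^2 + 33m - 27.
The remaining quadratic factors as (4m - 3)(m + 9).

(4m - 3)(7m - 5)(m + 9)(m - 7)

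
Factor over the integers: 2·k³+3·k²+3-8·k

Testing divisors of the constant over divisors of the leading coefficient, k = 1/2 is a root, giving the factor (2·k-1) and quotient k²+2·k-3.
The remaining quadratic factors as (k-1)(k+3).

(2·k-1)·(k+3)·(k-1)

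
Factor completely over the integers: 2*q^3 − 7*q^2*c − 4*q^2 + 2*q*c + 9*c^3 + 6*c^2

Group: q*(2*q^2 − q*c − 3*c^2) + (−3*c − 2)*(2*q^2 − q*c − 3*c^2); both groups contain (2*q^2 − q*c − 3*c^2), so (q − 3*c − 2) is a factor with cofactor 2*q^2 − q*c − 3*c^2.
The cofactor groups again: 2*q^2 − q*c − 3*c^2 = q*(2*q − 3*c) + c*(2*q − 3*c); both groups contain (2*q − 3*c), giving (q + c)*(2*q − 3*c).

(2*q − 3*c)*(q − 3*c − 2)*(q + c)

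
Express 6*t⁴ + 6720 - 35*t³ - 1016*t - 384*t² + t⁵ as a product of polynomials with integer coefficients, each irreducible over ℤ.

Testing divisors of the constant over divisors of the leading coefficient, t = 7 is a root, giving the factor (t - 7) and quotient t⁴ + 13*t³ + 56*t² + 8*t - 960.
Continuing, t = 3 is a root, so (t - 3) is a factor; dividing leaves t³ + 16*t² + 104*t + 320.
Next, t = -8 is a root, giving the factor (t + 8) and quotient t² + 8*t + 40.
The quadratic t² + 8*t + 40 has discriminant -96 < 0 and is irreducible over ℤ.

(t + 8)*(t - 3)*(t - 7)*(t² + 8*t + 40)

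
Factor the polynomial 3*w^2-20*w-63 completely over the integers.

(3*w+7)*(w-9)

Need a pair with product 3·(-63) = -189 and sum -20: that's -27 and 7.
Split the middle term: 3*w^2-27*w + 7*w-63 = 3*w*(w-9) + 7*(w-9).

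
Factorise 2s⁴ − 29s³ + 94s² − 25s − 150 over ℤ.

(2s − 5)(s + 1)(s − 10)(s − 3)

Testing divisors of the constant over divisors of the leading coefficient, s = 10 is a root, so (s − 10) is a factor; dividing leaves 2s³ − 9s² + 4s + 15.
Continuing, s = 3 is a root, so (s − 3) is a factor; dividing leaves 2s² − 3s − 5.
The remaining quadratic factors as (s + 1)(2s − 5).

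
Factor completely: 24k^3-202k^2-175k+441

By the rational root theorem, k = -7/4 is a root, so (4k+7) divides it; the quotient is 6k^2-61k+63.
The remaining quadratic factors as (6k-7)(k-9).

(4k+7)(6k-7)(k-9)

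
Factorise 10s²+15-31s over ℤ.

Need a pair with product 10·15 = 150 and sum -31: that's -25 and -6.
Split the middle term: 10s²-25s - 6s+15 = 5s(2s-5) - 3(2s-5).

(2s-5)(5s-3)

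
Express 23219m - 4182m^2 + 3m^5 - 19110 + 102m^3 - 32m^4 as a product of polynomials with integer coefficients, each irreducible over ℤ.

Testing divisors of the constant over divisors of the leading coefficient, m = 14/3 is a root, giving the factor (3m - 14) and quotient m^4 - 6m^3 + 6m^2 - 1366m + 1365.
Next, m = 13 is a root, giving the factor (m - 13) and quotient m^3 + 7m^2 + 97m - 105.
Continuing, m = 1 is a root, so (m - 1) divides it; the quotient is m^2 + 8m + 105.
The quadratic m^2 + 8m + 105 has discriminant -356 < 0 and is irreducible over ℤ.

(3m - 14)(m - 1)(m - 13)(m^2 + 8m + 105)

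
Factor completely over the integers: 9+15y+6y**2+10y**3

Group as (10y**3+15y) + (6y**2+9) = 5y(2y**2+3) + 3(2y**2+3).
Both groups share the factor (2y**2+3).

(5y+3)(2y**2+3)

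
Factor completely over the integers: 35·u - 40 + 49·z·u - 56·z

Group as (49·z·u - 56·z) + (35·u - 40) = 7·z·(7·u - 8) + 5·(7·u - 8).
Both groups share the factor (7·u - 8).

(7·u - 8)·(7·z + 5)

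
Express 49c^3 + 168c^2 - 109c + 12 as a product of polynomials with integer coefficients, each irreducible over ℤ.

(7c - 1)(7c - 3)(c + 4)

Trying the rational-root candidates, c = 1/7 is a root, so (7c - 1) is a factor; dividing leaves 7c^2 + 25c - 12.
The remaining quadratic factors as (7c - 3)(c + 4).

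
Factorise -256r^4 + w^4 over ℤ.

Difference of squares twice: with A = w and B = 4r, A⁴ − B⁴ = (A² − B²)(A² + B²), and A² − B² factors again.

(w - 4r)(w + 4r)(w^2 + 16r^2)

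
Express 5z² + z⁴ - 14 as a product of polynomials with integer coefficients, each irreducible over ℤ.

Substitute u = z² to get a quadratic in u, then factor.
z² - 2 is irreducible over ℤ (2 is not a perfect square).
z² + 7 is irreducible over ℤ (always positive, so no real roots).

(z² + 7)(z² - 2)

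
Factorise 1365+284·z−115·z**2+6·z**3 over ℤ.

Trying the rational-root candidates, z = 15 is a root, so (z−15) is a factor; dividing leaves 6·z**2−25·z−91.
The remaining quadratic factors as (2·z−13)(3·z+7).

(2·z−13)·(3·z+7)·(z−15)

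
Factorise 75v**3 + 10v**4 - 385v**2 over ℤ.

Pull out the common factor 5v**2, then factor the remaining trinomial.

5v**2(2v - 7)(v + 11)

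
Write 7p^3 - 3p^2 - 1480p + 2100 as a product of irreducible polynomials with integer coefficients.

(7p - 10)(p + 15)(p - 14)

Trying the rational-root candidates, p = 14 is a root, so (p - 14) divides it; the quotient is 7p^2 + 95p - 150.
The remaining quadratic factors as (7p - 10)(p + 15).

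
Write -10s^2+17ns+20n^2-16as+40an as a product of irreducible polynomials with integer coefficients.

(5n-2s)(8a+4n+5s)

Group: 8a(5n-2s) + (4n+5s)(5n-2s); both groups contain (5n-2s).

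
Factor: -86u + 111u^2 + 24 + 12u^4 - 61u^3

Trying the rational-root candidates, u = 3/4 is a root, so (4u - 3) is a factor; dividing leaves 3u^3 - 13u^2 + 18u - 8.
Next, u = 4/3 is a root, so (3u - 4) is a factor; dividing leaves u^2 - 3u + 2.
The remaining quadratic factors as (u - 2)(u - 1).

(3u - 4)(4u - 3)(u - 1)(u - 2)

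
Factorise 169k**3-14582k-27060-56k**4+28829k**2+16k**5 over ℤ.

By the rational root theorem, k = -11 is a root, so (k+11) is a factor; dividing leaves 16k**4-232k**3+2721k**2-1102k-2460.
Next, k = 5/4 is a root, so (4k-5) divides it; the quotient is 4k**3-53k**2+614k+492.
Next, k = -3/4 is a root, so (4k+3) is a factor; dividing leaves k**2-14k+164.
The quadratic k**2-14k+164 has discriminant -460 < 0 and is irreducible over ℤ.

(4k+3)(4k-5)(k+11)(k**2-14k+164)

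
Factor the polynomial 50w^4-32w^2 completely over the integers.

2w^2(5w+4)(5w-4)

Pull out the common factor 2w^2; 25w^2-16 is a difference of squares.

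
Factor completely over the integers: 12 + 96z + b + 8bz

(8z + 1)(b + 12)

Group as (8bz + b) + (96z + 12) = b(8z + 1) + 12(8z + 1).
Both groups share the factor (8z + 1).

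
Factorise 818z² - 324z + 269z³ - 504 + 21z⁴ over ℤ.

(3z + 2)(7z - 6)(z + 6)(z + 7)

Testing divisors of the constant over divisors of the leading coefficient, z = -7 is a root, giving the factor (z + 7) and quotient 21z³ + 122z² - 36z - 72.
Continuing, z = -2/3 is a root, giving the factor (3z + 2) and quotient 7z² + 36z - 36.
The remaining quadratic factors as (z + 6)(7z - 6).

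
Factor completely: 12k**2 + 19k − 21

Need a pair with product 12·(−21) = −252 and sum 19: that's 28 and −9.
Split the middle term: 12k**2 + 28k − 9k − 21 = 4k(3k + 7) − 3(3k + 7).

(3k + 7)(4k − 3)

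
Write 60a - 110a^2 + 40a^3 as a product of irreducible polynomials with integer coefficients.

10a(4a - 3)(a - 2)

Pull out the common factor 10a, then factor the remaining trinomial.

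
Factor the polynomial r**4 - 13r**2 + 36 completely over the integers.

Substitute u = r**2 to get a quadratic in u, then factor.
r**2 - 4 is a difference of squares.
r**2 - 9 is a difference of squares.

(r + 2)(r + 3)(r - 2)(r - 3)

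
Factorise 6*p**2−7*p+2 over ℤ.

(2*p−1)*(3*p−2)

Need a pair with product 6·2 = 12 and sum −7: that's −3 and −4.
Split the middle term: 6*p**2−3*p − 4*p+2 = 3*p*(2*p−1) − 2*(2*p−1).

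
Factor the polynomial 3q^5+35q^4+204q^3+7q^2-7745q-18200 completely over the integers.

(3q+8)(q+7)(q-5)(q^2+7q+65)

Testing divisors of the constant over divisors of the leading coefficient, q = -7 is a root, giving the factor (q+7) and quotient 3q^4+14q^3+106q^2-735q-2600.
Then q = 5 is a root, giving the factor (q-5) and quotient 3q^3+29q^2+251q+520.
Continuing, q = -8/3 is a root, so (3q+8) is a factor; dividing leaves q^2+7q+65.
The quadratic q^2+7q+65 has discriminant -211 < 0 and is irreducible over ℤ.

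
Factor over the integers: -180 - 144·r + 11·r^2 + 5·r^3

By the rational root theorem, r = 5 is a root, giving the factor (r - 5) and quotient 5·r^2 + 36·r + 36.
The remaining quadratic factors as (5·r + 6)(r + 6).

(5·r + 6)·(r + 6)·(r - 5)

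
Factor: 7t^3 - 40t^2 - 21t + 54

Among the possible rational roots, t = 6 is a root, so (t - 6) is a factor; dividing leaves 7t^2 + 2t - 9.
The remaining quadratic factors as (t - 1)(7t + 9).

(7t + 9)(t - 1)(t - 6)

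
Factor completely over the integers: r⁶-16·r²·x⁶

Pull out the common factor r², leaving r⁴-16·x⁶.
Recognize a difference of squares with the parts r² and 4·x³.

r²·(r²+4·x³)·(r²-4·x³)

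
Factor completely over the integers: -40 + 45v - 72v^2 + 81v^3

(9v - 8)(9v^2 + 5)

Group as (81v^3 + 45v) + (-72v^2 - 40) = 9v(9v^2 + 5) - 8(9v^2 + 5).
Both groups share the factor (9v^2 + 5).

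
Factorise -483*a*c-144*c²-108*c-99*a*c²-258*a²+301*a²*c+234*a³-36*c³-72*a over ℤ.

Group: 9*a*(26*a²+45*a*c+6*a+9*c²+9*c) + (-4*c-12)*(26*a²+45*a*c+6*a+9*c²+9*c); both groups contain (26*a²+45*a*c+6*a+9*c²+9*c), so (9*a-4*c-12) is a factor with cofactor 26*a²+45*a*c+6*a+9*c²+9*c.
The cofactor groups again: 26*a²+45*a*c+6*a+9*c²+9*c = 2*a*(13*a+3*c+3) + 3*c*(13*a+3*c+3); both groups contain (13*a+3*c+3), giving (2*a+3*c)*(13*a+3*c+3).

(13*a+3*c+3)*(2*a+3*c)*(9*a-4*c-12)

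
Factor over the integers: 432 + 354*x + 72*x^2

6*(3*x + 8)*(4*x + 9)

Pull out the common factor 6, then factor the remaining trinomial.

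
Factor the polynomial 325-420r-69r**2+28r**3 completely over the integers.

Trying the rational-root candidates, r = -13/4 is a root, so (4r+13) is a factor; dividing leaves 7r**2-40r+25.
The remaining quadratic factors as (7r-5)(r-5).

(4r+13)(7r-5)(r-5)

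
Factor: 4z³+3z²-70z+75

Testing divisors of the constant over divisors of the leading coefficient, z = -5 is a root, giving the factor (z+5) and quotient 4z²-17z+15.
The remaining quadratic factors as (4z-5)(z-3).

(4z-5)(z+5)(z-3)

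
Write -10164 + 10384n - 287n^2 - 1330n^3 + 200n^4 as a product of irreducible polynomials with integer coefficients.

(2n - 11)(4n - 11)(5n + 14)(5n - 6)

Among the possible rational roots, n = 11/4 is a root, so (4n - 11) divides it; the quotient is 50n^3 - 195n^2 - 608n + 924.
Next, n = 11/2 is a root, giving the factor (2n - 11) and quotient 25n^2 + 40n - 84.
The remaining quadratic factors as (5n - 6)(5n + 14).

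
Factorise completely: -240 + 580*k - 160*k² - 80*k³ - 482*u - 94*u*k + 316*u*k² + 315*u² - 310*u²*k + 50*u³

Group: 2*u*(25*u² - 30*u*k - 30*u + 8*k² + 28*k - 16) + (-10*k + 15)*(25*u² - 30*u*k - 30*u + 8*k² + 28*k - 16); both groups contain (25*u² - 30*u*k - 30*u + 8*k² + 28*k - 16), so (2*u - 10*k + 15) is a factor with cofactor 25*u² - 30*u*k - 30*u + 8*k² + 28*k - 16.
The cofactor groups again: 25*u² - 30*u*k - 30*u + 8*k² + 28*k - 16 = 5*u*(5*u - 2*k - 8) + (-4*k + 2)*(5*u - 2*k - 8); both groups contain (5*u - 2*k - 8), giving (5*u - 4*k + 2)*(5*u - 2*k - 8).

(2*u - 10*k + 15)*(5*u - 2*k - 8)*(5*u - 4*k + 2)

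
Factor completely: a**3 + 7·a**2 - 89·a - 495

(a + 11)·(a + 5)·(a - 9)

Trying the rational-root candidates, a = -5 is a root, giving the factor (a + 5) and quotient a**2 + 2·a - 99.
The remaining quadratic factors as (a + 11)(a - 9).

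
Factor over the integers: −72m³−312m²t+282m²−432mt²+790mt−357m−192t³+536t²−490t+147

Group: 4m(−18m²−42mt+39m−24t²+46t−21) + (8t−7)(−18m²−42mt+39m−24t²+46t−21); both groups contain (−18m²−42mt+39m−24t²+46t−21), so (4m+8t−7) is a factor with cofactor −18m²−42mt+39m−24t²+46t−21.
The cofactor groups again: −18m²−42mt+39m−24t²+46t−21 = −3m(6m+6t−7) + (−4t+3)(6m+6t−7); both groups contain (6m+6t−7), giving −(3m+4t−3)(6m+6t−7).

−(3m+4t−3)(4m+8t−7)(6m+6t−7)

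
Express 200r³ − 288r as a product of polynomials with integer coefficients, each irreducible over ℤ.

8r(5r + 6)(5r − 6)

Pull out the common factor 8r; 25r² − 36 is a difference of squares.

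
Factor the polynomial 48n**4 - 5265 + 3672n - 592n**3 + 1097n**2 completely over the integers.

Testing divisors of the constant over divisors of the leading coefficient, n = 5/4 is a root, so (4n - 5) divides it; the quotient is 12n**3 - 133n**2 + 108n + 1053.
Next, n = 9 is a root, so (n - 9) divides it; the quotient is 12n**2 - 25n - 117.
The remaining quadratic factors as (4n + 9)(3n - 13).

(3n - 13)(4n + 9)(4n - 5)(n - 9)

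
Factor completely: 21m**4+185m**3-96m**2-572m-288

(3m+2)(7m+8)(m+9)(m-2)

By the rational root theorem, m = -2/3 is a root, so (3m+2) divides it; the quotient is 7m**3+57m**2-70m-144.
Next, m = 2 is a root, so (m-2) divides it; the quotient is 7m**2+71m+72.
The remaining quadratic factors as (m+9)(7m+8).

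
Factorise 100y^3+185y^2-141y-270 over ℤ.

Among the possible rational roots, y = -5/4 is a root, so (4y+5) is a factor; dividing leaves 25y^2+15y-54.
The remaining quadratic factors as (5y-6)(5y+9).

(4y+5)(5y+9)(5y-6)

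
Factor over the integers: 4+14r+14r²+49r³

(7r+2)(7r²+2)

Group as (49r³+14r) + (14r²+4) = 7r(7r²+2) + 2(7r²+2).
Both groups share the factor (7r²+2).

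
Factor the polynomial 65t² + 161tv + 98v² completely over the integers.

Group: 13t(5t + 7v) + 14v(5t + 7v); both groups contain (5t + 7v).

(13t + 14v)(5t + 7v)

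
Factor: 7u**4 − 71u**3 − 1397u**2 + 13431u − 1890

(7u − 1)(u + 14)(u − 15)(u − 9)

Trying the rational-root candidates, u = 15 is a root, giving the factor (u − 15) and quotient 7u**3 + 34u**2 − 887u + 126.
Next, u = 1/7 is a root, so (7u − 1) divides it; the quotient is u**2 + 5u − 126.
The remaining quadratic factors as (u − 9)(u + 14).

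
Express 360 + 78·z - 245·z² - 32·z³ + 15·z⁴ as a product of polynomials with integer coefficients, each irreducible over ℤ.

Among the possible rational roots, z = 5 is a root, giving the factor (z - 5) and quotient 15·z³ + 43·z² - 30·z - 72.
Then z = -6/5 is a root, giving the factor (5·z + 6) and quotient 3·z² + 5·z - 12.
The remaining quadratic factors as (3·z - 4)(z + 3).

(3·z - 4)·(5·z + 6)·(z + 3)·(z - 5)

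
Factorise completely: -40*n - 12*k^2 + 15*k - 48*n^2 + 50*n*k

Group: -8*n*(6*n - 4*k + 5) + 3*k*(6*n - 4*k + 5); both groups contain (6*n - 4*k + 5).

-(8*n - 3*k)*(6*n - 4*k + 5)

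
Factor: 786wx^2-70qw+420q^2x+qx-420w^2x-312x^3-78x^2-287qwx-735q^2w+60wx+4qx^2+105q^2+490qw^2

Group: 7w(-105q^2+70qw-qx-60wx+78x^2) + (-4x-1)(-105q^2+70qw-qx-60wx+78x^2); both groups contain (-105q^2+70qw-qx-60wx+78x^2), so (7w-4x-1) is a factor with cofactor -105q^2+70qw-qx-60wx+78x^2.
The cofactor groups again: -105q^2+70qw-qx-60wx+78x^2 = -15q(7q-6x) + (10w-13x)(7q-6x); both groups contain (7q-6x), giving -(15q-10w+13x)(7q-6x).

-(15q-10w+13x)(7q-6x)(7w-4x-1)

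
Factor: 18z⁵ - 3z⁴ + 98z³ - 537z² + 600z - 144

Testing divisors of the constant over divisors of the leading coefficient, z = 3/2 is a root, giving the factor (2z - 3) and quotient 9z⁴ + 12z³ + 67z² - 168z + 48.
Next, z = 4/3 is a root, so (3z - 4) is a factor; dividing leaves 3z³ + 8z² + 33z - 12.
Then z = 1/3 is a root, giving the factor (3z - 1) and quotient z² + 3z + 12.
The quadratic z² + 3z + 12 has discriminant -39 < 0 and is irreducible over ℤ.

(2z - 3)(3z - 1)(3z - 4)(z² + 3z + 12)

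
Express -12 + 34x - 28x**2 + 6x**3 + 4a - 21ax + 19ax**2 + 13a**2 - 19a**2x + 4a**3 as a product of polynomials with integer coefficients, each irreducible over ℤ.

Group: a(4a**2 - 7ax + 5a - 2x**2 + 8x - 6) + (-3x + 2)(4a**2 - 7ax + 5a - 2x**2 + 8x - 6); both groups contain (4a**2 - 7ax + 5a - 2x**2 + 8x - 6), so (a - 3x + 2) is a factor with cofactor 4a**2 - 7ax + 5a - 2x**2 + 8x - 6.
The cofactor groups again: 4a**2 - 7ax + 5a - 2x**2 + 8x - 6 = 4a(a - 2x + 2) + (x - 3)(a - 2x + 2); both groups contain (a - 2x + 2), giving (4a + x - 3)(a - 2x + 2).

(4a + x - 3)(a - 2x + 2)(a - 3x + 2)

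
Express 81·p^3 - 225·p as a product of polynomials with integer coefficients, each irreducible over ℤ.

Factor out 9·p, leaving 9·p^2 - 25, which is a difference of two squares.

9·p·(3·p + 5)·(3·p - 5)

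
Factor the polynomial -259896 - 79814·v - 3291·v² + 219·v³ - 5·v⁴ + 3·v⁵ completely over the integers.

Testing divisors of the constant over divisors of the leading coefficient, v = -13/3 is a root, giving the factor (3·v + 13) and quotient v⁴ - 6·v³ + 99·v² - 1526·v - 19992.
Next, v = -7 is a root, so (v + 7) divides it; the quotient is v³ - 13·v² + 190·v - 2856.
Next, v = 14 is a root, so (v - 14) divides it; the quotient is v² + v + 204.
The quadratic v² + v + 204 has discriminant -815 < 0 and is irreducible over ℤ.

(3·v + 13)·(v + 7)·(v - 14)·(v² + v + 204)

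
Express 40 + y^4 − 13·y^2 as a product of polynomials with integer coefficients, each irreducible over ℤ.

Substitute u = y^2 to get a quadratic in u, then factor.
y^2 − 8 is irreducible over ℤ (8 is not a perfect square).
y^2 − 5 is irreducible over ℤ (5 is not a perfect square).

(y^2 − 5)·(y^2 − 8)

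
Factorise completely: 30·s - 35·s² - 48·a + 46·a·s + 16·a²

(2·a + 7·s - 6)·(8·a - 5·s)

Group: 2·a·(8·a - 5·s) + (7·s - 6)·(8·a - 5·s); both groups contain (8·a - 5·s).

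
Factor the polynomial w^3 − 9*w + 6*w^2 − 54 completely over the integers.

Trying the rational-root candidates, w = 3 is a root, so (w − 3) is a factor; dividing leaves w^2 + 9*w + 18.
The remaining quadratic factors as (w + 3)(w + 6).

(w + 3)*(w + 6)*(w − 3)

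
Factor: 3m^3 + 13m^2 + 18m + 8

Testing divisors of the constant over divisors of the leading coefficient, m = -2 is a root, giving the factor (m + 2) and quotient 3m^2 + 7m + 4.
The remaining quadratic factors as (3m + 4)(m + 1).

(3m + 4)(m + 1)(m + 2)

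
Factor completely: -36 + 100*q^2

Pull out the common factor 4; 25*q^2 - 9 is a difference of squares.

4*(5*q + 3)*(5*q - 3)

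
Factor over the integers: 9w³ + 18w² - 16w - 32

Among the possible rational roots, w = 4/3 is a root, so (3w - 4) divides it; the quotient is 3w² + 10w + 8.
The remaining quadratic factors as (w + 2)(3w + 4).

(3w + 4)(3w - 4)(w + 2)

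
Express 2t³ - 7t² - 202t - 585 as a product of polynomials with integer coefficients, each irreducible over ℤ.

Among the possible rational roots, t = 13 is a root, giving the factor (t - 13) and quotient 2t² + 19t + 45.
The remaining quadratic factors as (2t + 9)(t + 5).

(2t + 9)(t + 5)(t - 13)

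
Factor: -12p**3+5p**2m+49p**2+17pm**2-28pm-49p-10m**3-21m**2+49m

Group: p(-12p**2-7pm+49p+10m**2+21m-49) - m(-12p**2-7pm+49p+10m**2+21m-49); both groups contain (-12p**2-7pm+49p+10m**2+21m-49), so (p-m) is a factor with cofactor -12p**2-7pm+49p+10m**2+21m-49.
The cofactor groups again: -12p**2-7pm+49p+10m**2+21m-49 = -4p(3p-2m-7) + (-5m+7)(3p-2m-7); both groups contain (3p-2m-7), giving -(4p+5m-7)(3p-2m-7).

-(3p-2m-7)(p-m)(4p+5m-7)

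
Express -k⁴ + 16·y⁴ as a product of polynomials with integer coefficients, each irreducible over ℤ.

(2·y)⁴ − (k)⁴ = ((2·y)² − (k)²)((2·y)² + (k)²); the first factor splits again, the second (4·y² + k²) is irreducible.

(2·y - k)·(2·y + k)·(4·y² + k²)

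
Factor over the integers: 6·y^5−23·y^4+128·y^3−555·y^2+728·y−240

By the rational root theorem, y = 3 is a root, so (y−3) is a factor; dividing leaves 6·y^4−5·y^3+113·y^2−216·y+80.
Continuing, y = 1/2 is a root, giving the factor (2·y−1) and quotient 3·y^3−y^2+56·y−80.
Continuing, y = 4/3 is a root, giving the factor (3·y−4) and quotient y^2+y+20.
The quadratic y^2+y+20 has discriminant −79 < 0 and is irreducible over ℤ.

(2·y−1)·(3·y−4)·(y−3)·(y^2+y+20)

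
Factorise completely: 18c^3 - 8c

Pull out the common factor 2c; 9c^2 - 4 is a difference of squares.

2c(3c + 2)(3c - 2)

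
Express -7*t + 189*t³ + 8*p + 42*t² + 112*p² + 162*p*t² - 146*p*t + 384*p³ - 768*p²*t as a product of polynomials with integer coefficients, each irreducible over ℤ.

(6*p - 9*t + 1)*(8*p + 3*t + 1)*(8*p - 7*t)

Group: 8*p*(48*p² - 114*p*t + 8*p + 63*t² - 7*t) + (3*t + 1)*(48*p² - 114*p*t + 8*p + 63*t² - 7*t); both groups contain (48*p² - 114*p*t + 8*p + 63*t² - 7*t), so (8*p + 3*t + 1) is a factor with cofactor 48*p² - 114*p*t + 8*p + 63*t² - 7*t.
The cofactor groups again: 48*p² - 114*p*t + 8*p + 63*t² - 7*t = 8*p*(6*p - 9*t + 1) - 7*t*(6*p - 9*t + 1); both groups contain (6*p - 9*t + 1), giving (8*p - 7*t)*(6*p - 9*t + 1).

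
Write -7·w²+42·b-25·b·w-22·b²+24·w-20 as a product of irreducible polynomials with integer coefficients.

Group: -11·b·(2·b+w-2) + (-7·w+10)·(2·b+w-2); both groups contain (2·b+w-2).

-(11·b+7·w-10)·(2·b+w-2)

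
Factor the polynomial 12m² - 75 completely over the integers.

Pull out the common factor 3; 4m² - 25 is a difference of squares.

3(2m + 5)(2m - 5)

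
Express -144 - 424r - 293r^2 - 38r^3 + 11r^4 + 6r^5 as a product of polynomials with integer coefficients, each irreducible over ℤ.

Among the possible rational roots, r = -4/3 is a root, giving the factor (3r + 4) and quotient 2r^4 + r^3 - 14r^2 - 79r - 36.
Then r = 4 is a root, so (r - 4) divides it; the quotient is 2r^3 + 9r^2 + 22r + 9.
Then r = -1/2 is a root, so (2r + 1) is a factor; dividing leaves r^2 + 4r + 9.
The quadratic r^2 + 4r + 9 has discriminant -20 < 0 and is irreducible over ℤ.

(2r + 1)(3r + 4)(r - 4)(r^2 + 4r + 9)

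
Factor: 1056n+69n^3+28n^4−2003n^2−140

(4n−1)(7n−2)(n+10)(n−7)

Testing divisors of the constant over divisors of the leading coefficient, n = 7 is a root, giving the factor (n−7) and quotient 28n^3+265n^2−148n+20.
Next, n = 2/7 is a root, so (7n−2) is a factor; dividing leaves 4n^2+39n−10.
The remaining quadratic factors as (4n−1)(n+10).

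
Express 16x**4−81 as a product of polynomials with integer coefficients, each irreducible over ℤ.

(2x+3)(2x−3)(4x**2+9)

(2x)⁴ − (3)⁴ = ((2x)² − (3)²)((2x)² + (3)²); the first factor splits again, the second (4x**2+9) is irreducible.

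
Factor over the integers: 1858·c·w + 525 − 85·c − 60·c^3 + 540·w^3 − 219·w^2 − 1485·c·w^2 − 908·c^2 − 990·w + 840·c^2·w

−(10·c − 5·w − 7)·(6·c − 9·w + 5)·(c − 12·w + 15)

Group: 6·c·(−10·c^2 + 125·c·w − 143·c − 60·w^2 − 9·w + 105) + (−9·w + 5)·(−10·c^2 + 125·c·w − 143·c − 60·w^2 − 9·w + 105); both groups contain (−10·c^2 + 125·c·w − 143·c − 60·w^2 − 9·w + 105), so (6·c − 9·w + 5) is a factor with cofactor −10·c^2 + 125·c·w − 143·c − 60·w^2 − 9·w + 105.
The cofactor groups again: −10·c^2 + 125·c·w − 143·c − 60·w^2 − 9·w + 105 = −c·(10·c − 5·w − 7) + (12·w − 15)·(10·c − 5·w − 7); both groups contain (10·c − 5·w − 7), giving −(c − 12·w + 15)·(10·c − 5·w − 7).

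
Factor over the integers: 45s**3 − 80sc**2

Every term has a factor of 5s. Then 9s**2 − 16c**2 = (3s)² − (4c)².

5s(3s − 4c)(3s + 4c)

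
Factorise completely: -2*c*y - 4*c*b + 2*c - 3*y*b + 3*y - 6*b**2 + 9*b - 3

-(y + 2*b - 1)*(2*c + 3*b - 3)

Group: -y*(2*c + 3*b - 3) + (-2*b + 1)*(2*c + 3*b - 3); both groups contain (2*c + 3*b - 3).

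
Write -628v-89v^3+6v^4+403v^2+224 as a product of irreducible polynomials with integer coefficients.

(2v-1)(3v-7)(v-4)(v-8)

Testing divisors of the constant over divisors of the leading coefficient, v = 8 is a root, so (v-8) divides it; the quotient is 6v^3-41v^2+75v-28.
Continuing, v = 4 is a root, so (v-4) divides it; the quotient is 6v^2-17v+7.
The remaining quadratic factors as (3v-7)(2v-1).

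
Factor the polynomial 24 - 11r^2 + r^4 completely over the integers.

(r^2 - 3)(r^2 - 8)

Substitute u = r^2 to get a quadratic in u, then factor.
r^2 - 8 is irreducible over ℤ (8 is not a perfect square).
r^2 - 3 is irreducible over ℤ (3 is not a perfect square).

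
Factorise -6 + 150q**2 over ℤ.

6(5q + 1)(5q - 1)

Every term has a factor of 6. Then 25q**2 - 1 = (5q)² − (1)².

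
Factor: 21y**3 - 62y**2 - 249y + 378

(3y - 14)(7y - 9)(y + 3)

By the rational root theorem, y = 9/7 is a root, so (7y - 9) divides it; the quotient is 3y**2 - 5y - 42.
The remaining quadratic factors as (y + 3)(3y - 14).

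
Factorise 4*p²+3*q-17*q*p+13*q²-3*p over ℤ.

Group: 13*q*(q-p) + (-4*p+3)*(q-p); both groups contain (q-p).

(13*q-4*p+3)*(q-p)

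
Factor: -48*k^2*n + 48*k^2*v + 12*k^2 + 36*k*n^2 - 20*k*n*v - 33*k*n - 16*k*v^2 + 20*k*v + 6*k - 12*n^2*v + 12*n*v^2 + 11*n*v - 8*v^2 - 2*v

Group: 4*n*(-12*k^2 + 9*k*n + 4*k*v - 6*k - 3*n*v + 2*v) + (-4*v - 1)*(-12*k^2 + 9*k*n + 4*k*v - 6*k - 3*n*v + 2*v); both groups contain (-12*k^2 + 9*k*n + 4*k*v - 6*k - 3*n*v + 2*v), so (4*n - 4*v - 1) is a factor with cofactor -12*k^2 + 9*k*n + 4*k*v - 6*k - 3*n*v + 2*v.
The cofactor groups again: -12*k^2 + 9*k*n + 4*k*v - 6*k - 3*n*v + 2*v = -4*k*(3*k - v) + (3*n - 2)*(3*k - v); both groups contain (3*k - v), giving -(4*k - 3*n + 2)*(3*k - v).

-(3*k - v)*(4*k - 3*n + 2)*(4*n - 4*v - 1)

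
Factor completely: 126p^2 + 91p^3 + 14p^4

Pull out the common factor 7p^2, then factor the remaining trinomial.

7p^2(2p + 9)(p + 2)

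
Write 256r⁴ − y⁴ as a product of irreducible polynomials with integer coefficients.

(4r + y)(4r − y)(16r² + y²)

Difference of squares twice: with A = 4r and B = y, A⁴ − B⁴ = (A² − B²)(A² + B²), and A² − B² factors again.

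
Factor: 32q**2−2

2(4q+1)(4q−1)

Pull out the common factor 2; 16q**2−1 is a difference of squares.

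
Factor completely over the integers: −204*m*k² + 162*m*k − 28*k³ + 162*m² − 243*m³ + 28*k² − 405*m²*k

Group: 9*m*(−27*m² − 24*m*k + 18*m − 4*k² + 4*k) + 7*k*(−27*m² − 24*m*k + 18*m − 4*k² + 4*k); both groups contain (−27*m² − 24*m*k + 18*m − 4*k² + 4*k), so (9*m + 7*k) is a factor with cofactor −27*m² − 24*m*k + 18*m − 4*k² + 4*k.
The cofactor groups again: −27*m² − 24*m*k + 18*m − 4*k² + 4*k = −9*m*(3*m + 2*k − 2) − 2*k*(3*m + 2*k − 2); both groups contain (3*m + 2*k − 2), giving −(9*m + 2*k)*(3*m + 2*k − 2).

−(3*m + 2*k − 2)*(9*m + 2*k)*(9*m + 7*k)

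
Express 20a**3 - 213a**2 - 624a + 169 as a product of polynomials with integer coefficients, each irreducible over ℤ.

(4a - 1)(5a + 13)(a - 13)

By the rational root theorem, a = 1/4 is a root, giving the factor (4a - 1) and quotient 5a**2 - 52a - 169.
The remaining quadratic factors as (5a + 13)(a - 13).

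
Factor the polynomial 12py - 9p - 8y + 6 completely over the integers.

Group as (12py - 9p) + (-8y + 6) = 3p(4y - 3) - 2(4y - 3).
Both groups share the factor (4y - 3).

(3p - 2)(4y - 3)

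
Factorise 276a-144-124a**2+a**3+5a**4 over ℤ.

Trying the rational-root candidates, a = -6 is a root, so (a+6) divides it; the quotient is 5a**3-29a**2+50a-24.
Then a = 4/5 is a root, giving the factor (5a-4) and quotient a**2-5a+6.
The remaining quadratic factors as (a-3)(a-2).

(5a-4)(a+6)(a-2)(a-3)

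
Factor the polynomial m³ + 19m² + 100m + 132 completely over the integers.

By the rational root theorem, m = -2 is a root, so (m + 2) is a factor; dividing leaves m² + 17m + 66.
The remaining quadratic factors as (m + 6)(m + 11).

(m + 11)(m + 2)(m + 6)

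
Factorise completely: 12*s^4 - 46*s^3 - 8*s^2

2*s^2*(6*s + 1)*(s - 4)

Pull out the common factor 2*s^2, then factor the remaining trinomial.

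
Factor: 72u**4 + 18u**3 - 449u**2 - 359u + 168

(2u + 3)(3u - 1)(3u - 8)(4u + 7)

By the rational root theorem, u = -7/4 is a root, giving the factor (4u + 7) and quotient 18u**3 - 27u**2 - 65u + 24.
Continuing, u = -3/2 is a root, giving the factor (2u + 3) and quotient 9u**2 - 27u + 8.
The remaining quadratic factors as (3u - 1)(3u - 8).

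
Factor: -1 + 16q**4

(2q + 1)(2q - 1)(4q**2 + 1)

(2q)⁴ − (1)⁴ = ((2q)² − (1)²)((2q)² + (1)²); the first factor splits again, the second (4q**2 + 1) is irreducible.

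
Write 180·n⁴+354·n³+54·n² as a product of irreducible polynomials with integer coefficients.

6·n²·(5·n+9)·(6·n+1)

Pull out the common factor 6·n², then factor the remaining trinomial.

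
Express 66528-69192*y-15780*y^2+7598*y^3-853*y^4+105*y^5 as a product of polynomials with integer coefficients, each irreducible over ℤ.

(3*y-14)*(5*y+12)*(7*y-6)*(y^2-5*y+66)

Among the possible rational roots, y = 14/3 is a root, so (3*y-14) is a factor; dividing leaves 35*y^4-121*y^3+1968*y^2+3924*y-4752.
Continuing, y = 6/7 is a root, so (7*y-6) divides it; the quotient is 5*y^3-13*y^2+270*y+792.
Continuing, y = -12/5 is a root, giving the factor (5*y+12) and quotient y^2-5*y+66.
The quadratic y^2-5*y+66 has discriminant -239 < 0 and is irreducible over ℤ.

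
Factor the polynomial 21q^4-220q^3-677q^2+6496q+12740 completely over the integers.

Trying the rational-root candidates, q = -13/7 is a root, giving the factor (7q+13) and quotient 3q^3-37q^2-28q+980.
Then q = 7 is a root, giving the factor (q-7) and quotient 3q^2-16q-140.
The remaining quadratic factors as (3q+14)(q-10).

(3q+14)(7q+13)(q-10)(q-7)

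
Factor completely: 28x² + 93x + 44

Need a pair with product 28·44 = 1232 and sum 93: that's 16 and 77.
Split the middle term: 28x² + 16x + 77x + 44 = 4x(7x + 4) + 11(7x + 4).

(4x + 11)(7x + 4)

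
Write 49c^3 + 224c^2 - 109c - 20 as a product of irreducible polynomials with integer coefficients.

(7c + 1)(7c - 4)(c + 5)

By the rational root theorem, c = -5 is a root, giving the factor (c + 5) and quotient 49c^2 - 21c - 4.
The remaining quadratic factors as (7c - 4)(7c + 1).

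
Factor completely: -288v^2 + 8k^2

Factor out 8, leaving k^2 - 36v^2, which is a difference of two squares.

8(k + 6v)(k - 6v)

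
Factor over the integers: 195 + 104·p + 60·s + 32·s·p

Group as (32·s·p + 60·s) + (104·p + 195) = 4·s·(8·p + 15) + 13·(8·p + 15).
Both groups share the factor (8·p + 15).

(4·s + 13)·(8·p + 15)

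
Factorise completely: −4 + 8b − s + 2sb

(2b − 1)(s + 4)

Group as (2sb − s) + (8b − 4) = s(2b − 1) + 4(2b − 1).
Both groups share the factor (2b − 1).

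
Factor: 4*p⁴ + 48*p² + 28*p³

4*p²*(p + 3)*(p + 4)

Pull out the common factor 4*p², then factor the remaining trinomial.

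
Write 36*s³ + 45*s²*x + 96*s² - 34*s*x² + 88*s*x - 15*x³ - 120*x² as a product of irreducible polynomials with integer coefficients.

Group: 3*s*(12*s² - 5*s*x + 32*s - 3*x² - 24*x) + 5*x*(12*s² - 5*s*x + 32*s - 3*x² - 24*x); both groups contain (12*s² - 5*s*x + 32*s - 3*x² - 24*x), so (3*s + 5*x) is a factor with cofactor 12*s² - 5*s*x + 32*s - 3*x² - 24*x.
The cofactor groups again: 12*s² - 5*s*x + 32*s - 3*x² - 24*x = 4*s*(3*s + x + 8) - 3*x*(3*s + x + 8); both groups contain (3*s + x + 8), giving (4*s - 3*x)*(3*s + x + 8).

(3*s + 5*x)*(3*s + x + 8)*(4*s - 3*x)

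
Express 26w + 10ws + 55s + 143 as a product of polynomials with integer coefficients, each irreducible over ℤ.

Group as (10ws + 26w) + (55s + 143) = 2w(5s + 13) + 11(5s + 13).
Both groups share the factor (5s + 13).

(2w + 11)(5s + 13)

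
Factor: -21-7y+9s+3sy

Group as (3sy+9s) + (-7y-21) = 3s(y+3) - 7(y+3).
Both groups share the factor (y+3).

(3s-7)(y+3)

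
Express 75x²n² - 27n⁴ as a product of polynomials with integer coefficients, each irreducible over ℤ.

Factor out 3n², leaving 25x² - 9n², which is a difference of two squares.

3n²(5x - 3n)(5x + 3n)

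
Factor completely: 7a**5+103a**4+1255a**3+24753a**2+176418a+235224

(7a+12)(a+11)(a+9)(a**2-7a+198)

By the rational root theorem, a = -12/7 is a root, giving the factor (7a+12) and quotient a**4+13a**3+157a**2+3267a+19602.
Continuing, a = -11 is a root, so (a+11) is a factor; dividing leaves a**3+2a**2+135a+1782.
Next, a = -9 is a root, so (a+9) divides it; the quotient is a**2-7a+198.
The quadratic a**2-7a+198 has discriminant -743 < 0 and is irreducible over ℤ.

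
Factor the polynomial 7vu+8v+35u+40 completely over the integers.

Group as (7vu+8v) + (35u+40) = v(7u+8) + 5(7u+8).
Both groups share the factor (7u+8).

(7u+8)(v+5)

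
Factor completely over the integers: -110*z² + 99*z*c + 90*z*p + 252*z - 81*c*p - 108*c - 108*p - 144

-(10*z - 9*c - 12)*(11*z - 9*p - 12)

Group: -11*z*(10*z - 9*c - 12) + (9*p + 12)*(10*z - 9*c - 12); both groups contain (10*z - 9*c - 12).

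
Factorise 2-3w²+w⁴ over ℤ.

(w+1)(w-1)(w²-2)

Substitute u = w² to get a quadratic in u, then factor.
w²-2 is irreducible over ℤ (2 is not a perfect square).
w²-1 is a difference of squares.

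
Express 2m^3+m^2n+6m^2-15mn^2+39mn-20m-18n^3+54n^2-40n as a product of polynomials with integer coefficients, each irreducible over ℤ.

(2m+3n-4)(m+2n)(m-3n+5)

Group: m(2m^2-3mn+6m-9n^2+27n-20) + 2n(2m^2-3mn+6m-9n^2+27n-20); both groups contain (2m^2-3mn+6m-9n^2+27n-20), so (m+2n) is a factor with cofactor 2m^2-3mn+6m-9n^2+27n-20.
The cofactor groups again: 2m^2-3mn+6m-9n^2+27n-20 = m(2m+3n-4) + (-3n+5)(2m+3n-4); both groups contain (2m+3n-4), giving (m-3n+5)(2m+3n-4).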